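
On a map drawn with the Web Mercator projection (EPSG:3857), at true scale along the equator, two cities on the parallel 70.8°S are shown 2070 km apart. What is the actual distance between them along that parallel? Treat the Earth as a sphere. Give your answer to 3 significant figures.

For Mercator, h = k = sec φ (a conformal cylindrical projection has a single point scale, 1/cos φ).
Along the parallel at 70.8°, map distances are exaggerated by k = sec 70.8° = 3.041.
True distance = 2070 / 3.041 = 2070 × cos 70.8° ≈ 681 km.

681 km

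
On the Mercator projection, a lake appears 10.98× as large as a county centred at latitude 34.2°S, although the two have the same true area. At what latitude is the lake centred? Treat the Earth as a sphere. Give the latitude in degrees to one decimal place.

75.5°

On Mercator, (apparent₁)/(apparent₂) = sec²φ₁ / sec²φ₂ when true areas are equal.
cos²φ₂ / cos²φ₁ = 10.98  ⇒  cos φ₁ = cos 34.2° / √10.98 = 0.8271/3.314 = 0.2496.
φ₁ = arccos(0.2496) ≈ 75.5°.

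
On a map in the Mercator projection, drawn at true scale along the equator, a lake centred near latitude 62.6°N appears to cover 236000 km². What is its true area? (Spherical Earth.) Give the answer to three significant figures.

50000 km²

The Mercator projection is conformal; its linear scale factor is the same in every direction and equals sec φ = 1/cos φ.
Areal scale = k² = sec²φ = 1/cos²(62.6°) = 1/0.4602² = 4.722.
True area = apparent / (areal scale) = 236000 / 4.722 ≈ 50000 km².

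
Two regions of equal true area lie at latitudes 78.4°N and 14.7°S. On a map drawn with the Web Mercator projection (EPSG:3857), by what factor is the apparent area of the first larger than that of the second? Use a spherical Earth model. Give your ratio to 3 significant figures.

On Mercator, area is exaggerated by sec²φ = 1/cos²φ.
At 78.4°: sec²(78.4°) = 1/0.2011² = 24.73.
At 14.7°: sec²(14.7°) = 1/0.9673² = 1.069.
Ratio = 24.73/1.069 = cos²(14.7°)/cos²(78.4°) ≈ 23.1.

23.1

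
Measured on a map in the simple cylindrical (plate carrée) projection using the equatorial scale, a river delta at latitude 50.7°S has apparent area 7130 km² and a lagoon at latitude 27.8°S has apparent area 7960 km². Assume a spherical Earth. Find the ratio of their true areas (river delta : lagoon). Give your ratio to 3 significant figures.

On the plate carrée, areal scale = h·k = 1 × sec φ, so true area = apparent × cos φ.
True area of river delta: 7130 × cos(50.7°) = 7130 × 0.6334 = 4516 km².
True area of lagoon: 7960 × cos(27.8°) = 7960 × 0.8846 = 7041 km².
Ratio = 4516 / 7041 ≈ 0.641.

0.641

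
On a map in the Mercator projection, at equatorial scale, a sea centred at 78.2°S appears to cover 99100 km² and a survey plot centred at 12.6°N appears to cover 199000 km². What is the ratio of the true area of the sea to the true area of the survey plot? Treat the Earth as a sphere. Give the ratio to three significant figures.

0.0219

On Mercator the areal scale is sec²φ, so true area = apparent × cos²φ.
True area of sea: 99100 × cos²(78.2°) = 99100 × 0.04182 = 4144 km².
True area of survey plot: 199000 × cos²(12.6°) = 199000 × 0.9524 = 189500 km².
Ratio = 4144 / 189500 ≈ 0.0219.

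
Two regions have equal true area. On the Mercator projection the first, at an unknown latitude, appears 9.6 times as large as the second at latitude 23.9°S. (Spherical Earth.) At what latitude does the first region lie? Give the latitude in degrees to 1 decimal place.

Mercator areal scale is sec²φ, so apparent-area ratio = sec²φ₁ / sec²φ₂ = cos²φ₂ / cos²φ₁.
cos²φ₂ / cos²φ₁ = 9.6  ⇒  cos φ₁ = cos 23.9° / √9.6 = 0.9143/3.098 = 0.2951.
φ₁ = arccos(0.2951) ≈ 72.8°.

72.8°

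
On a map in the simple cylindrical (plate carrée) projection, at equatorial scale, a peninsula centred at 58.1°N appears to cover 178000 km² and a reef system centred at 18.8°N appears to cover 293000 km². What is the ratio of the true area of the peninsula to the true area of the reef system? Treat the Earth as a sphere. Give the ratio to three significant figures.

Plate carrée has h = 1 and k = sec φ, giving areal scale sec φ; true area = (apparent area) · cos φ.
True area of peninsula: 178000 × cos(58.1°) = 178000 × 0.5284 = 94060 km².
True area of reef system: 293000 × cos(18.8°) = 293000 × 0.9466 = 277400 km².
Ratio = 94060 / 277400 ≈ 0.339.

0.339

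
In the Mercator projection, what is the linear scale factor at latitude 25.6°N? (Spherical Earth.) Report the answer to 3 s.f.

1.11

For Mercator, h = k = sec φ (a conformal cylindrical projection has a single point scale, 1/cos φ).
k = 1/cos 25.6° = 1/0.9018 = 1.109.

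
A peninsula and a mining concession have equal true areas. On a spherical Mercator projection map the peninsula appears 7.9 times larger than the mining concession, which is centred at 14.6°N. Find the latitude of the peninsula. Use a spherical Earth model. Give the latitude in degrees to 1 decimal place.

69.9°

For equal true areas on Mercator, apparent areas scale as sec²φ, so the ratio is cos²φ₂ / cos²φ₁.
cos²φ₂ / cos²φ₁ = 7.9  ⇒  cos φ₁ = cos 14.6° / √7.9 = 0.9677/2.811 = 0.3443.
φ₁ = arccos(0.3443) ≈ 69.9°.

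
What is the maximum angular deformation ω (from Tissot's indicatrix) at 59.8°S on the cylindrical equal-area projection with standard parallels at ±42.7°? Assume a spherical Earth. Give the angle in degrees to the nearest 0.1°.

42.4°

For cylindrical equal-area with standard parallel φ₀, h = cos φ / cos φ₀ and k = cos φ₀ / cos φ, so h·k = 1.
At 59.8°: h = 0.6845, k = 1.461; principal scales a = 1.461, b = 0.6845.
sin(ω/2) = (a − b)/(a + b) = 0.7765/2.145 = 0.3619, so ω = 2 arcsin(0.3619) ≈ 42.4°.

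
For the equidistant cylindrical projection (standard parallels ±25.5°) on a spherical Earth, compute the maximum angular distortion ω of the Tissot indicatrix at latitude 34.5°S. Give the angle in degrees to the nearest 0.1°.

With standard parallel φ₀ = 25.5°, the equirectangular projection gives x = Rλ cos φ₀, y = Rφ, so h = 1 and k = cos 25.5° / cos φ.
At 34.5°: h = 1.000, k = 1.095; principal scales a = 1.095, b = 1.000.
sin(ω/2) = (a − b)/(a + b) = 0.09520/2.095 = 0.04544, so ω = 2 arcsin(0.04544) ≈ 5.2°.

5.2°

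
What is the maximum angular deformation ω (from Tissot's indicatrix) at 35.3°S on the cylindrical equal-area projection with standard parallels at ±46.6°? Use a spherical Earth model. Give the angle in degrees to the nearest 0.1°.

19.6°

A cylindrical equal-area projection with standard parallel φ₀ has meridian scale h = cos φ / cos φ₀ and parallel scale k = cos φ₀ / cos φ (so areas are preserved, h·k = 1).
At 35.3°: h = 1.188, k = 0.8419; principal scales a = 1.188, b = 0.8419.
sin(ω/2) = (a − b)/(a + b) = 0.3459/2.030 = 0.1704, so ω = 2 arcsin(0.1704) ≈ 19.6°.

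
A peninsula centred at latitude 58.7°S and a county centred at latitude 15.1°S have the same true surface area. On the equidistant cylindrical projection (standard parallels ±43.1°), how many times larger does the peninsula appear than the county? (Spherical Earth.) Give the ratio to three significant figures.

1.86

The equidistant cylindrical projection with φ₀ = 43.1° has h = 1 (meridians true) and k = cos φ₀ / cos φ along parallels.
Areal scale at 58.7°: h·k = 1.000 × 1.405 = 1.405.
Areal scale at 15.1°: h·k = 1.000 × 0.7563 = 0.7563.
Ratio = 1.405/0.7563 ≈ 1.86.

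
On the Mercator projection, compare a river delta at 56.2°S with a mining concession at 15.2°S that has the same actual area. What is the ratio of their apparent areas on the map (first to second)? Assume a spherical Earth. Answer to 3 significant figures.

Mercator areal scale is sec²φ.
At 56.2°: sec²(56.2°) = 1/0.5563² = 3.231.
At 15.2°: sec²(15.2°) = 1/0.9650² = 1.074.
Ratio = 3.231/1.074 = cos²(15.2°)/cos²(56.2°) ≈ 3.01.

3.01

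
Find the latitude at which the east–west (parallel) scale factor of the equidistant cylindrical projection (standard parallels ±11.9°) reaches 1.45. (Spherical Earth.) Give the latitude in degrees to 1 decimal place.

47.6°

In the equirectangular projection with standard parallel φ₀ = 11.9° (x = Rλ cos φ₀, y = Rφ), meridians are true-scale (h = 1) and the parallel scale is k = cos φ₀ / cos φ.
k = cos φ₀ / cos φ = 1.45  ⇒  cos φ = cos 11.9° / 1.45 = 0.6748.
φ = arccos(0.6748) ≈ 47.6°.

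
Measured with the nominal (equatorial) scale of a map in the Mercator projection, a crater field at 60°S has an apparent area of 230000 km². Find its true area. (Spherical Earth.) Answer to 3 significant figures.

57500 km²

For Mercator, h = k = sec φ (a conformal cylindrical projection has a single point scale, 1/cos φ).
Areal scale = k² = sec²φ = 1/cos²(60°) = 1/0.5000² = 4.000.
True area = apparent / (areal scale) = 230000 / 4.000 ≈ 57500 km².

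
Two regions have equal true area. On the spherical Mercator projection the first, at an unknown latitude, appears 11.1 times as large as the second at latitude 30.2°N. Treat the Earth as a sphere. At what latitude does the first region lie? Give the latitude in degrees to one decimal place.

75.0°

On Mercator, (apparent₁)/(apparent₂) = sec²φ₁ / sec²φ₂ when true areas are equal.
cos²φ₂ / cos²φ₁ = 11.1  ⇒  cos φ₁ = cos 30.2° / √11.1 = 0.8643/3.332 = 0.2594.
φ₁ = arccos(0.2594) ≈ 75.0°.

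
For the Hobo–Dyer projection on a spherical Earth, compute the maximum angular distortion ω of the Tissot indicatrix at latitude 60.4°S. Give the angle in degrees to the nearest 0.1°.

The Hobo–Dyer projection is cylindrical equal-area with φ₀ = 37.5°. Cylindrical equal-area (φ₀ = 37.5°): h = cos φ / cos 37.5° along meridians, k = cos 37.5° / cos φ along parallels; h·k = 1.
At 60.4°: h = 0.6226, k = 1.606; principal scales a = 1.606, b = 0.6226.
sin(ω/2) = (a − b)/(a + b) = 0.9836/2.229 = 0.4413, so ω = 2 arcsin(0.4413) ≈ 52.4°.

52.4°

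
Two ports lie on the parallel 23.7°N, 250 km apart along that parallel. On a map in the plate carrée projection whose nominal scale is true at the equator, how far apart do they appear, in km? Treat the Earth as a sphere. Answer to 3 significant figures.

273 km

For the equirectangular projection with φ₀ = 0 (plate carrée), h = 1 along meridians and k = sec φ along parallels.
Along the parallel, k = sec 23.7° = 1/0.9157 = 1.092.
Map distance = 250 × 1.092 ≈ 273 km.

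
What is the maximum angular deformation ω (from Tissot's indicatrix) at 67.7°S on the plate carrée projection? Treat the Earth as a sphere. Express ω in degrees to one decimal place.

53.5°

In the plate carrée (x = Rλ, y = Rφ), meridians are true-scale (h = 1) and parallels are stretched by k = sec φ.
At 67.7°: h = 1.000, k = 2.635; principal scales a = 2.635, b = 1.000.
sin(ω/2) = (a − b)/(a + b) = 1.635/3.635 = 0.4498, so ω = 2 arcsin(0.4498) ≈ 53.5°.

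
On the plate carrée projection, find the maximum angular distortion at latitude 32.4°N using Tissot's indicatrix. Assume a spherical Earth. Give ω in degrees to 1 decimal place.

9.7°

In the plate carrée (x = Rλ, y = Rφ), meridians are true-scale (h = 1) and parallels are stretched by k = sec φ.
At 32.4°: h = 1.000, k = 1.184; principal scales a = 1.184, b = 1.000.
sin(ω/2) = (a − b)/(a + b) = 0.1844/2.184 = 0.08441, so ω = 2 arcsin(0.08441) ≈ 9.7°.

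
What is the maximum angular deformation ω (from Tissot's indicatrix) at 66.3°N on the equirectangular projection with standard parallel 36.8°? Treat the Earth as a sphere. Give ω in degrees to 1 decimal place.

In the equirectangular projection with standard parallel φ₀ = 36.8° (x = Rλ cos φ₀, y = Rφ), meridians are true-scale (h = 1) and the parallel scale is k = cos φ₀ / cos φ.
At 66.3°: h = 1.000, k = 1.992; principal scales a = 1.992, b = 1.000.
sin(ω/2) = (a − b)/(a + b) = 0.9921/2.992 = 0.3316, so ω = 2 arcsin(0.3316) ≈ 38.7°.

38.7°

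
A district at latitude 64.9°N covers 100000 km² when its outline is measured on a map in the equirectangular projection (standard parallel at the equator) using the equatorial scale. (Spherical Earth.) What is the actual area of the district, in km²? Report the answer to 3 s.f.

42400 km²

Plate carrée maps x = Rλ, y = Rφ. The meridian scale is h = 1 and the parallel scale is k = 1/cos φ = sec φ.
Areal scale = h·k = 1 × sec φ; at 64.9°, h = 1.000, k = 2.357, so h·k = 2.357.
True area = apparent / (areal scale) = 100000 / 2.357 ≈ 42400 km².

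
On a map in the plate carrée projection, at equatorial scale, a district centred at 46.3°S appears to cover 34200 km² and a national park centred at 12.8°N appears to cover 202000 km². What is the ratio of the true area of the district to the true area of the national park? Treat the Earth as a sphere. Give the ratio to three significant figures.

0.120

Plate carrée has h = 1 and k = sec φ, giving areal scale sec φ; true area = (apparent area) · cos φ.
True area of district: 34200 × cos(46.3°) = 34200 × 0.6909 = 23630 km².
True area of national park: 202000 × cos(12.8°) = 202000 × 0.9751 = 197000 km².
Ratio = 23630 / 197000 ≈ 0.120.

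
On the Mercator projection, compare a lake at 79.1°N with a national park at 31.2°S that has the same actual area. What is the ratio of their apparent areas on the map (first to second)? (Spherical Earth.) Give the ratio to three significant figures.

20.5

On Mercator, area is exaggerated by sec²φ = 1/cos²φ.
At 79.1°: sec²(79.1°) = 1/0.1891² = 27.97.
At 31.2°: sec²(31.2°) = 1/0.8554² = 1.367.
Ratio = 27.97/1.367 = cos²(31.2°)/cos²(79.1°) ≈ 20.5.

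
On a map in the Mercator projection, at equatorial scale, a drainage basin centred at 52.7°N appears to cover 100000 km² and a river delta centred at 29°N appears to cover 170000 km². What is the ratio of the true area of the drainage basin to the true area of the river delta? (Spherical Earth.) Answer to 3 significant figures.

0.282

Mercator's areal exaggeration is sec²φ; hence true area = (apparent area) · cos²φ.
True area of drainage basin: 100000 × cos²(52.7°) = 100000 × 0.3672 = 36720 km².
True area of river delta: 170000 × cos²(29°) = 170000 × 0.7650 = 130000 km².
Ratio = 36720 / 130000 ≈ 0.282.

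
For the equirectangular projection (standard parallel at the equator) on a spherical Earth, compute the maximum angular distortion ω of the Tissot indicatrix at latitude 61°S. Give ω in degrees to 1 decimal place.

In the plate carrée (x = Rλ, y = Rφ), meridians are true-scale (h = 1) and parallels are stretched by k = sec φ.
At 61°: h = 1.000, k = 2.063; principal scales a = 2.063, b = 1.000.
sin(ω/2) = (a − b)/(a + b) = 1.063/3.063 = 0.3470, so ω = 2 arcsin(0.3470) ≈ 40.6°.

40.6°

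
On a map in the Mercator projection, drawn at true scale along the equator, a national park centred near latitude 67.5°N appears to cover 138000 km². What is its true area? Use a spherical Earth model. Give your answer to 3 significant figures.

For Mercator, h = k = sec φ (a conformal cylindrical projection has a single point scale, 1/cos φ).
Areal scale = k² = sec²φ = 1/cos²(67.5°) = 1/0.3827² = 6.828.
True area = apparent / (areal scale) = 138000 / 6.828 ≈ 20200 km².

20200 km²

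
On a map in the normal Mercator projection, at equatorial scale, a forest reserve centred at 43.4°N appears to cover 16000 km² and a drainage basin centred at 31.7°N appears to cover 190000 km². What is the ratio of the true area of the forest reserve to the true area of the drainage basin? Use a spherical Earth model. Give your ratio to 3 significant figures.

0.0614

Mercator's areal exaggeration is sec²φ; hence true area = (apparent area) · cos²φ.
True area of forest reserve: 16000 × cos²(43.4°) = 16000 × 0.5279 = 8447 km².
True area of drainage basin: 190000 × cos²(31.7°) = 190000 × 0.7239 = 137500 km².
Ratio = 8447 / 137500 ≈ 0.0614.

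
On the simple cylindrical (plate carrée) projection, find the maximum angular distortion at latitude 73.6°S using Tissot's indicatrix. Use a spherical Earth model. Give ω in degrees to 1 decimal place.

68.1°

For the equirectangular projection with φ₀ = 0 (plate carrée), h = 1 along meridians and k = sec φ along parallels.
At 73.6°: h = 1.000, k = 3.542; principal scales a = 3.542, b = 1.000.
sin(ω/2) = (a − b)/(a + b) = 2.542/4.542 = 0.5596, so ω = 2 arcsin(0.5596) ≈ 68.1°.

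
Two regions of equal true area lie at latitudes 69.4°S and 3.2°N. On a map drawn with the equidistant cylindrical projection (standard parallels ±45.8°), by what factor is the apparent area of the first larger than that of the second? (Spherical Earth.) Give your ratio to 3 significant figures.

With standard parallel φ₀ = 45.8°, the equirectangular projection gives x = Rλ cos φ₀, y = Rφ, so h = 1 and k = cos 45.8° / cos φ.
Areal scale at 69.4°: h·k = 1.000 × 1.981 = 1.981.
Areal scale at 3.2°: h·k = 1.000 × 0.6983 = 0.6983.
Ratio = 1.981/0.6983 ≈ 2.84.

2.84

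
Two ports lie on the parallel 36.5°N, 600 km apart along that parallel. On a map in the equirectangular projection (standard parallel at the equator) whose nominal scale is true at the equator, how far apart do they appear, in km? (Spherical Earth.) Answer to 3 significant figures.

In the plate carrée (x = Rλ, y = Rφ), meridians are true-scale (h = 1) and parallels are stretched by k = sec φ.
Along the parallel, k = sec 36.5° = 1/0.8039 = 1.244.
Map distance = 600 × 1.244 ≈ 746 km.

746 km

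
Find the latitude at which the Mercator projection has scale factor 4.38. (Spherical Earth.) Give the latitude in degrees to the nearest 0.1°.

Mercator scale is k = sec φ = 1/cos φ.
1/cos φ = 4.38  ⇒  cos φ = 0.2283  ⇒  φ = arccos(0.2283) ≈ 76.8°.

76.8°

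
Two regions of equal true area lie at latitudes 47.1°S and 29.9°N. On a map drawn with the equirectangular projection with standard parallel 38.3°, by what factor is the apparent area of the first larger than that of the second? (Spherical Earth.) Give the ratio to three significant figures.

1.27

The equidistant cylindrical projection with φ₀ = 38.3° has h = 1 (meridians true) and k = cos φ₀ / cos φ along parallels.
Areal scale at 47.1°: h·k = 1.000 × 1.153 = 1.153.
Areal scale at 29.9°: h·k = 1.000 × 0.9053 = 0.9053.
Ratio = 1.153/0.9053 ≈ 1.27.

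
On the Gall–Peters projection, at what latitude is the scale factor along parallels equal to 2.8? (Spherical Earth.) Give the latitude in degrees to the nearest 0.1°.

The Gall–Peters projection is cylindrical equal-area with φ₀ = 45°. Cylindrical equal-area (φ₀ = 45°): h = cos φ / cos 45° along meridians, k = cos 45° / cos φ along parallels; h·k = 1.
k = cos φ₀ / cos φ = 2.8  ⇒  cos φ = cos 45° / 2.8 = 0.2525.
φ = arccos(0.2525) ≈ 75.4°.

75.4°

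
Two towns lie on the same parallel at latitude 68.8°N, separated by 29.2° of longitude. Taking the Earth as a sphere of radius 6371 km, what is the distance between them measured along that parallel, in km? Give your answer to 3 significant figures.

Arc length along a parallel = R cos φ · Δλ (with Δλ in radians).
= 6371 × cos 68.8° × (29.2° × π/180) = 6371 × 0.3616 × 0.5096 ≈ 1170 km.

1170 km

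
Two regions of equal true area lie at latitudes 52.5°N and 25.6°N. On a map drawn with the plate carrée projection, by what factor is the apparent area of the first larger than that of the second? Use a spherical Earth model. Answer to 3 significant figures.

Plate carrée maps x = Rλ, y = Rφ. The meridian scale is h = 1 and the parallel scale is k = 1/cos φ = sec φ.
Areal scale at 52.5°: h·k = 1.000 × 1.643 = 1.643.
Areal scale at 25.6°: h·k = 1.000 × 1.109 = 1.109.
Ratio = 1.643/1.109 ≈ 1.48.

1.48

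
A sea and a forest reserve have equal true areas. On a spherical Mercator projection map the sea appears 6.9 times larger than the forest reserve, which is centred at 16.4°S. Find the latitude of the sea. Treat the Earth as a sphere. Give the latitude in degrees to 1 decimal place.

68.6°

Mercator areal scale is sec²φ, so apparent-area ratio = sec²φ₁ / sec²φ₂ = cos²φ₂ / cos²φ₁.
cos²φ₂ / cos²φ₁ = 6.9  ⇒  cos φ₁ = cos 16.4° / √6.9 = 0.9593/2.627 = 0.3652.
φ₁ = arccos(0.3652) ≈ 68.6°.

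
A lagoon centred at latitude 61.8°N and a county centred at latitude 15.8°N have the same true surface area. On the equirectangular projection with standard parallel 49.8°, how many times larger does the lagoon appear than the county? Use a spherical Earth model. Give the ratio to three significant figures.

The equidistant cylindrical projection with φ₀ = 49.8° has h = 1 (meridians true) and k = cos φ₀ / cos φ along parallels.
Areal scale at 61.8°: h·k = 1.000 × 1.366 = 1.366.
Areal scale at 15.8°: h·k = 1.000 × 0.6708 = 0.6708.
Ratio = 1.366/0.6708 ≈ 2.04.

2.04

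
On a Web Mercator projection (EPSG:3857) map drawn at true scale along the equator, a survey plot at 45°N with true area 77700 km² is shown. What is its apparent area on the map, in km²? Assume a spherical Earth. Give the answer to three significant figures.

155000 km²

Mercator is conformal, so the point scale is isotropic: h = k = sec φ = 1/cos φ.
Areal scale = k² = sec²φ = 1/cos²(45°) = 1/0.7071² = 2.000.
Apparent area = 77700 × 2.000 ≈ 155000 km².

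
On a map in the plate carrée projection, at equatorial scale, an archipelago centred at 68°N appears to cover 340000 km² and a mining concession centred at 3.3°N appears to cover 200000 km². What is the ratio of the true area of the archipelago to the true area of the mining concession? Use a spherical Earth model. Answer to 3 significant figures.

0.638

Plate carrée has h = 1 and k = sec φ, giving areal scale sec φ; true area = (apparent area) · cos φ.
True area of archipelago: 340000 × cos(68°) = 340000 × 0.3746 = 127400 km².
True area of mining concession: 200000 × cos(3.3°) = 200000 × 0.9983 = 199700 km².
Ratio = 127400 / 199700 ≈ 0.638.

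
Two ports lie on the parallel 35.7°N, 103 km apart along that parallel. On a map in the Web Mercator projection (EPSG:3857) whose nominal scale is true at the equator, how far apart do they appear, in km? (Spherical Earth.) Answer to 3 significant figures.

127 km

The Mercator projection is conformal; its linear scale factor is the same in every direction and equals sec φ = 1/cos φ.
Along the parallel, k = sec 35.7° = 1/0.8121 = 1.231.
Map distance = 103 × 1.231 ≈ 127 km.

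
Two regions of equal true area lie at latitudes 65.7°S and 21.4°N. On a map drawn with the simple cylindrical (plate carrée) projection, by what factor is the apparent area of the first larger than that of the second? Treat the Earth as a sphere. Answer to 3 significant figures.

2.26

Plate carrée maps x = Rλ, y = Rφ. The meridian scale is h = 1 and the parallel scale is k = 1/cos φ = sec φ.
Areal scale at 65.7°: h·k = 1.000 × 2.430 = 2.430.
Areal scale at 21.4°: h·k = 1.000 × 1.074 = 1.074.
Ratio = 2.430/1.074 ≈ 2.26.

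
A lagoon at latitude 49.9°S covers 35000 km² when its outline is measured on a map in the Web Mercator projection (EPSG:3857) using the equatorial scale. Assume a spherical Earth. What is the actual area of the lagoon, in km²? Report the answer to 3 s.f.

Mercator is conformal, so the point scale is isotropic: h = k = sec φ = 1/cos φ.
Areal scale = k² = sec²φ = 1/cos²(49.9°) = 1/0.6441² = 2.410.
True area = apparent / (areal scale) = 35000 / 2.410 ≈ 14500 km².

14500 km²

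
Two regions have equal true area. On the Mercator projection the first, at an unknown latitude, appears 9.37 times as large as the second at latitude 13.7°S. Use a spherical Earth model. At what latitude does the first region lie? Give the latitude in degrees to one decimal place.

71.5°

For equal true areas on Mercator, apparent areas scale as sec²φ, so the ratio is cos²φ₂ / cos²φ₁.
cos²φ₂ / cos²φ₁ = 9.37  ⇒  cos φ₁ = cos 13.7° / √9.37 = 0.9715/3.061 = 0.3174.
φ₁ = arccos(0.3174) ≈ 71.5°.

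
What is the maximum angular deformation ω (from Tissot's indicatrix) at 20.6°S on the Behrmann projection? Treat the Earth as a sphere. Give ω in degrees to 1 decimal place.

8.9°

The Behrmann projection is cylindrical equal-area with φ₀ = 30°. A cylindrical equal-area projection with standard parallel φ₀ has meridian scale h = cos φ / cos φ₀ and parallel scale k = cos φ₀ / cos φ (so areas are preserved, h·k = 1).
At 20.6°: h = 1.081, k = 0.9252; principal scales a = 1.081, b = 0.9252.
sin(ω/2) = (a − b)/(a + b) = 0.1557/2.006 = 0.07761, so ω = 2 arcsin(0.07761) ≈ 8.9°.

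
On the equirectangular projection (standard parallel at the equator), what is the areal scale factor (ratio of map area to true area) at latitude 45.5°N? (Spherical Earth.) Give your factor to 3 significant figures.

1.43

Plate carrée maps x = Rλ, y = Rφ. The meridian scale is h = 1 and the parallel scale is k = 1/cos φ = sec φ.
Areal scale = h·k = 1 × sec φ; at 45.5°, h = 1.000, k = 1.427, so h·k = 1.427.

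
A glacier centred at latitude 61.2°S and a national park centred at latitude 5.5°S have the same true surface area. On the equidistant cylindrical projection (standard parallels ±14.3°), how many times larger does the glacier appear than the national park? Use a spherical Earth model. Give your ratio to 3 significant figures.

2.07

With standard parallel φ₀ = 14.3°, the equirectangular projection gives x = Rλ cos φ₀, y = Rφ, so h = 1 and k = cos 14.3° / cos φ.
Areal scale at 61.2°: h·k = 1.000 × 2.011 = 2.011.
Areal scale at 5.5°: h·k = 1.000 × 0.9735 = 0.9735.
Ratio = 2.011/0.9735 ≈ 2.07.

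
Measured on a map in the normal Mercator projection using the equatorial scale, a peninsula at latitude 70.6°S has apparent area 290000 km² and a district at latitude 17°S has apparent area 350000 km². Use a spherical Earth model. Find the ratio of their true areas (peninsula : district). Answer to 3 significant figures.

Since Mercator area scale is 1/cos²φ, the true area equals the apparent area multiplied by cos²φ.
True area of peninsula: 290000 × cos²(70.6°) = 290000 × 0.1103 = 32000 km².
True area of district: 350000 × cos²(17°) = 350000 × 0.9145 = 320100 km².
Ratio = 32000 / 320100 ≈ 0.1000.

0.1000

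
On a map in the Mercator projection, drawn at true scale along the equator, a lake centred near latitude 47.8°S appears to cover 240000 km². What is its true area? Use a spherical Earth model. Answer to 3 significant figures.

Mercator is conformal, so the point scale is isotropic: h = k = sec φ = 1/cos φ.
Areal scale = k² = sec²φ = 1/cos²(47.8°) = 1/0.6717² = 2.216.
True area = apparent / (areal scale) = 240000 / 2.216 ≈ 108000 km².

108000 km²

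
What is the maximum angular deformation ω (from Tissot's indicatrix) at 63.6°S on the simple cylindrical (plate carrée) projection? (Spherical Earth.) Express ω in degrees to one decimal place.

In the plate carrée (x = Rλ, y = Rφ), meridians are true-scale (h = 1) and parallels are stretched by k = sec φ.
At 63.6°: h = 1.000, k = 2.249; principal scales a = 2.249, b = 1.000.
sin(ω/2) = (a − b)/(a + b) = 1.249/3.249 = 0.3844, so ω = 2 arcsin(0.3844) ≈ 45.2°.

45.2°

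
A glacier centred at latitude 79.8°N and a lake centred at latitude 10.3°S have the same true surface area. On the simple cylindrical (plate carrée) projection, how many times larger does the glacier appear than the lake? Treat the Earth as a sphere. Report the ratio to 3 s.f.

5.56

In the plate carrée (x = Rλ, y = Rφ), meridians are true-scale (h = 1) and parallels are stretched by k = sec φ.
Areal scale at 79.8°: h·k = 1.000 × 5.647 = 5.647.
Areal scale at 10.3°: h·k = 1.000 × 1.016 = 1.016.
Ratio = 5.647/1.016 ≈ 5.56.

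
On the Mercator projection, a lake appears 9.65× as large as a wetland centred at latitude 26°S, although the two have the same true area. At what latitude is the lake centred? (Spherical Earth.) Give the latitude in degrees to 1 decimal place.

73.2°

For equal true areas on Mercator, apparent areas scale as sec²φ, so the ratio is cos²φ₂ / cos²φ₁.
cos²φ₂ / cos²φ₁ = 9.65  ⇒  cos φ₁ = cos 26° / √9.65 = 0.8988/3.106 = 0.2893.
φ₁ = arccos(0.2893) ≈ 73.2°.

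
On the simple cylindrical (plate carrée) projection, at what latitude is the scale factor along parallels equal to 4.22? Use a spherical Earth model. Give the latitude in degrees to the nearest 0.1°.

76.3°

Plate carrée: h = 1, k = sec φ along parallels.
sec φ = 4.22  ⇒  cos φ = 0.2370  ⇒  φ ≈ 76.3°.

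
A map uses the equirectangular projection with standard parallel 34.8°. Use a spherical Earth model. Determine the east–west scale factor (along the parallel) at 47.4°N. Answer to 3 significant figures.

1.21

With standard parallel φ₀ = 34.8°, the equirectangular projection gives x = Rλ cos φ₀, y = Rφ, so h = 1 and k = cos 34.8° / cos φ.
k = cos 34.8° / cos 47.4° = 0.8211/0.6769 = 1.213.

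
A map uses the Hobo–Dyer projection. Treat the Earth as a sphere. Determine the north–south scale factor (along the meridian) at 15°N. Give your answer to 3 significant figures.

1.22

Hobo–Dyer is a cylindrical equal-area projection with standard parallels at ±37.5°. A cylindrical equal-area projection with standard parallel φ₀ has meridian scale h = cos φ / cos φ₀ and parallel scale k = cos φ₀ / cos φ (so areas are preserved, h·k = 1).
h = cos 15° / cos 37.5° = 0.9659/0.7934 = 1.218.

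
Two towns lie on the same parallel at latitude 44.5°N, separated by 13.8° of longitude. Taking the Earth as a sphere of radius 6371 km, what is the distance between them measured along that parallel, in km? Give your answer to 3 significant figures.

1090 km

Arc length along a parallel = R cos φ · Δλ (with Δλ in radians).
= 6371 × cos 44.5° × (13.8° × π/180) = 6371 × 0.7133 × 0.2409 ≈ 1090 km.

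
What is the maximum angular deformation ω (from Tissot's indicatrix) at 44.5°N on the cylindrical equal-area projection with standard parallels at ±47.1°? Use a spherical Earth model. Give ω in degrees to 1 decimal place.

5.3°

Cylindrical equal-area (φ₀ = 47.1°): h = cos φ / cos 47.1° along meridians, k = cos 47.1° / cos φ along parallels; h·k = 1.
At 44.5°: h = 1.048, k = 0.9544; principal scales a = 1.048, b = 0.9544.
sin(ω/2) = (a − b)/(a + b) = 0.09339/2.002 = 0.04665, so ω = 2 arcsin(0.04665) ≈ 5.3°.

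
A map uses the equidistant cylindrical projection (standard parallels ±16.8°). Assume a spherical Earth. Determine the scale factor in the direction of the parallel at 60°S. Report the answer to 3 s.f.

1.91

The equidistant cylindrical projection with φ₀ = 16.8° has h = 1 (meridians true) and k = cos φ₀ / cos φ along parallels.
k = cos 16.8° / cos 60° = 0.9573/0.5000 = 1.915.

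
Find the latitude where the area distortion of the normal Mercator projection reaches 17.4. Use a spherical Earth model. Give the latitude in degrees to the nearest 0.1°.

Mercator areal scale is sec²φ.
sec²φ = 17.4  ⇒  cos²φ = 0.05747  ⇒  cos φ = 0.2397.
φ = arccos(0.2397) ≈ 76.1°.

76.1°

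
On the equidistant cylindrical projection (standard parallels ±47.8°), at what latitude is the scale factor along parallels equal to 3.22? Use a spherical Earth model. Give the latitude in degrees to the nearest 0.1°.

With standard parallel φ₀ = 47.8°, the equirectangular projection gives x = Rλ cos φ₀, y = Rφ, so h = 1 and k = cos 47.8° / cos φ.
k = cos φ₀ / cos φ = 3.22  ⇒  cos φ = cos 47.8° / 3.22 = 0.2086.
φ = arccos(0.2086) ≈ 78.0°.

78.0°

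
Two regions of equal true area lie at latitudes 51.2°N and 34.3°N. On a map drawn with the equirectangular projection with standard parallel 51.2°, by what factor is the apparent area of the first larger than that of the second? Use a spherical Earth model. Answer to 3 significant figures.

The equidistant cylindrical projection with φ₀ = 51.2° has h = 1 (meridians true) and k = cos φ₀ / cos φ along parallels.
Areal scale at 51.2°: h·k = 1.000 × 1.000 = 1.000.
Areal scale at 34.3°: h·k = 1.000 × 0.7585 = 0.7585.
Ratio = 1.000/0.7585 ≈ 1.32.

1.32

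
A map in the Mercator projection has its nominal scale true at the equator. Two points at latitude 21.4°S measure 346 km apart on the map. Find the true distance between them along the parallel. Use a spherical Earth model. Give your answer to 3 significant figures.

322 km

For Mercator, h = k = sec φ (a conformal cylindrical projection has a single point scale, 1/cos φ).
Along the parallel at 21.4°, map distances are exaggerated by k = sec 21.4° = 1.074.
True distance = 346 / 1.074 = 346 × cos 21.4° ≈ 322 km.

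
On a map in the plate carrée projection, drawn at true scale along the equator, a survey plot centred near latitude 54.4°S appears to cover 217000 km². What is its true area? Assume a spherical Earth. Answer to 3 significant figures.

For the equirectangular projection with φ₀ = 0 (plate carrée), h = 1 along meridians and k = sec φ along parallels.
Areal scale = h·k = 1 × sec φ; at 54.4°, h = 1.000, k = 1.718, so h·k = 1.718.
True area = apparent / (areal scale) = 217000 / 1.718 ≈ 126000 km².

126000 km²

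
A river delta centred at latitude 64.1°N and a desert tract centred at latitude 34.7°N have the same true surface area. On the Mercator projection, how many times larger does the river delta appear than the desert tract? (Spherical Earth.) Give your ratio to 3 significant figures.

3.54

Mercator is conformal with k = sec φ, so areal scale = k² = sec²φ.
At 64.1°: sec²(64.1°) = 1/0.4368² = 5.241.
At 34.7°: sec²(34.7°) = 1/0.8221² = 1.479.
Ratio = 5.241/1.479 = cos²(34.7°)/cos²(64.1°) ≈ 3.54.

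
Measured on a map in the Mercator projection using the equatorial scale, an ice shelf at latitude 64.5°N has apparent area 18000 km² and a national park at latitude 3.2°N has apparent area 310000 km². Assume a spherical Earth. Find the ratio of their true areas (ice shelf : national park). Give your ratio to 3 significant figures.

Since Mercator area scale is 1/cos²φ, the true area equals the apparent area multiplied by cos²φ.
True area of ice shelf: 18000 × cos²(64.5°) = 18000 × 0.1853 = 3336 km².
True area of national park: 310000 × cos²(3.2°) = 310000 × 0.9969 = 309000 km².
Ratio = 3336 / 309000 ≈ 0.0108.

0.0108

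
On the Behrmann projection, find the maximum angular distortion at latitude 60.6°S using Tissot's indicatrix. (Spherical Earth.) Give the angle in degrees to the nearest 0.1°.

The Behrmann projection is cylindrical equal-area with φ₀ = 30°. For cylindrical equal-area with standard parallel φ₀, h = cos φ / cos φ₀ and k = cos φ₀ / cos φ, so h·k = 1.
At 60.6°: h = 0.5668, k = 1.764; principal scales a = 1.764, b = 0.5668.
sin(ω/2) = (a − b)/(a + b) = 1.197/2.331 = 0.5136, so ω = 2 arcsin(0.5136) ≈ 61.8°.

61.8°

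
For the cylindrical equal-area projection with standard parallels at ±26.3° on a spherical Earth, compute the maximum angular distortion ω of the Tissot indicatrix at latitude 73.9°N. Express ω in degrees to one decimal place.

Cylindrical equal-area (φ₀ = 26.3°): h = cos φ / cos 26.3° along meridians, k = cos 26.3° / cos φ along parallels; h·k = 1.
At 73.9°: h = 0.3093, k = 3.233; principal scales a = 3.233, b = 0.3093.
sin(ω/2) = (a − b)/(a + b) = 2.923/3.542 = 0.8253, so ω = 2 arcsin(0.8253) ≈ 111.2°.

111.2°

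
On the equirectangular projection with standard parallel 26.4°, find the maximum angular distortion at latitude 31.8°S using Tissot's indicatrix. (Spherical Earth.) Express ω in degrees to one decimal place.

In the equirectangular projection with standard parallel φ₀ = 26.4° (x = Rλ cos φ₀, y = Rφ), meridians are true-scale (h = 1) and the parallel scale is k = cos φ₀ / cos φ.
At 31.8°: h = 1.000, k = 1.054; principal scales a = 1.054, b = 1.000.
sin(ω/2) = (a − b)/(a + b) = 0.05391/2.054 = 0.02625, so ω = 2 arcsin(0.02625) ≈ 3.0°.

3.0°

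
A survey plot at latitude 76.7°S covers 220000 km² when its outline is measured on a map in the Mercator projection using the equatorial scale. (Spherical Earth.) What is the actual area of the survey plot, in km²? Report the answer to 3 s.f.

Mercator is conformal, so the point scale is isotropic: h = k = sec φ = 1/cos φ.
Areal scale = k² = sec²φ = 1/cos²(76.7°) = 1/0.2300² = 18.90.
True area = apparent / (areal scale) = 220000 / 18.90 ≈ 11600 km².

11600 km²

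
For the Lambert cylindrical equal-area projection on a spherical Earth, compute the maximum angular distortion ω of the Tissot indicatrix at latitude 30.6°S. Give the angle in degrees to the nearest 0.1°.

17.1°

The Lambert cylindrical equal-area projection is the cylindrical equal-area projection with its standard parallel at the equator (φ₀ = 0). For cylindrical equal-area with standard parallel φ₀, h = cos φ / cos φ₀ and k = cos φ₀ / cos φ, so h·k = 1.
At 30.6°: h = 0.8607, k = 1.162; principal scales a = 1.162, b = 0.8607.
sin(ω/2) = (a − b)/(a + b) = 0.3010/2.023 = 0.1488, so ω = 2 arcsin(0.1488) ≈ 17.1°.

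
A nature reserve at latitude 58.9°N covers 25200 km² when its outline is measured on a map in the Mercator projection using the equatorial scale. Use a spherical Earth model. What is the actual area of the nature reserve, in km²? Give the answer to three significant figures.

The Mercator projection is conformal; its linear scale factor is the same in every direction and equals sec φ = 1/cos φ.
Areal scale = k² = sec²φ = 1/cos²(58.9°) = 1/0.5165² = 3.748.
True area = apparent / (areal scale) = 25200 / 3.748 ≈ 6720 km².

6720 km²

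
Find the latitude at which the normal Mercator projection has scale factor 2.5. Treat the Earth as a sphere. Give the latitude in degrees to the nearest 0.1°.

Mercator scale is k = sec φ = 1/cos φ.
1/cos φ = 2.5  ⇒  cos φ = 0.4000  ⇒  φ = arccos(0.4000) ≈ 66.4°.

66.4°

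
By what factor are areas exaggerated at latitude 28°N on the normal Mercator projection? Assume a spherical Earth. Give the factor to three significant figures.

1.28

Mercator is conformal, so the point scale is isotropic: h = k = sec φ = 1/cos φ.
Areal scale = k² = sec²φ = 1/cos²(28°) = 1/0.8829² = 1.283.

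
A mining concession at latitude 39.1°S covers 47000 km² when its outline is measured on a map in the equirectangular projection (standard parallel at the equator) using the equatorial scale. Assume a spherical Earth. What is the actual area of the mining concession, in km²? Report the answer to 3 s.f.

36500 km²

For the equirectangular projection with φ₀ = 0 (plate carrée), h = 1 along meridians and k = sec φ along parallels.
Areal scale = h·k = 1 × sec φ; at 39.1°, h = 1.000, k = 1.289, so h·k = 1.289.
True area = apparent / (areal scale) = 47000 / 1.289 ≈ 36500 km².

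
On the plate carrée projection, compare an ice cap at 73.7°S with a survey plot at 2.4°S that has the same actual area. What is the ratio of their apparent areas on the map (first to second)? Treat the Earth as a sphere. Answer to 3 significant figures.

For the equirectangular projection with φ₀ = 0 (plate carrée), h = 1 along meridians and k = sec φ along parallels.
Areal scale at 73.7°: h·k = 1.000 × 3.563 = 3.563.
Areal scale at 2.4°: h·k = 1.000 × 1.001 = 1.001.
Ratio = 3.563/1.001 ≈ 3.56.

3.56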